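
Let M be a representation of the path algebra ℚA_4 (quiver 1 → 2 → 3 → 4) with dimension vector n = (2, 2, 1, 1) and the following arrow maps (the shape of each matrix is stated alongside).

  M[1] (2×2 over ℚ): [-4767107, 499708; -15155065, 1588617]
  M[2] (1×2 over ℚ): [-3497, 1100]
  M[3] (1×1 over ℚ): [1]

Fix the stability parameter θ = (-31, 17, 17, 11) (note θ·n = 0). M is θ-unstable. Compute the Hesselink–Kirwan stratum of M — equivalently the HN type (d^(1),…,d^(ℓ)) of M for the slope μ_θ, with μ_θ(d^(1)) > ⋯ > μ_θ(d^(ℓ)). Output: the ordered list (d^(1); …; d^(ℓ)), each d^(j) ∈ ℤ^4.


Barcode: M ≅ I[1,2], I[1,4]. HN layers by μ_θ (3 steps, strictly decreasing):
  μ^(1)=17; μ^(2)=15; μ^(3)=-31

((0, 1, 0, 0); (0, 1, 1, 1); (2, 0, 0, 0))


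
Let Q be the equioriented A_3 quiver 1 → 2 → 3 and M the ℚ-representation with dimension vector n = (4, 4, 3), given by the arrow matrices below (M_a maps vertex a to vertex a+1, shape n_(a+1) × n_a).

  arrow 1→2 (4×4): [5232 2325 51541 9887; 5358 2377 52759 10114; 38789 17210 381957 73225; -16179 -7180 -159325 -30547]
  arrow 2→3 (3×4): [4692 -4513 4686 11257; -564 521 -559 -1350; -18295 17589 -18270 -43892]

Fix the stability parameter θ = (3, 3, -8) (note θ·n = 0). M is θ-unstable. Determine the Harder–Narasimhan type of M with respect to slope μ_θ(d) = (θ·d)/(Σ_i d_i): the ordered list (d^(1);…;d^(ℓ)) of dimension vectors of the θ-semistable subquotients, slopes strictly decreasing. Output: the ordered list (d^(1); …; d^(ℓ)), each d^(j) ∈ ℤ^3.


Barcode: M ≅ I[1,2], I[1,3]^3. HN layers by μ_θ (2 steps, strictly decreasing):
  μ^(1)=3; μ^(2)=-2/3

((1, 1, 0); (3, 3, 3))


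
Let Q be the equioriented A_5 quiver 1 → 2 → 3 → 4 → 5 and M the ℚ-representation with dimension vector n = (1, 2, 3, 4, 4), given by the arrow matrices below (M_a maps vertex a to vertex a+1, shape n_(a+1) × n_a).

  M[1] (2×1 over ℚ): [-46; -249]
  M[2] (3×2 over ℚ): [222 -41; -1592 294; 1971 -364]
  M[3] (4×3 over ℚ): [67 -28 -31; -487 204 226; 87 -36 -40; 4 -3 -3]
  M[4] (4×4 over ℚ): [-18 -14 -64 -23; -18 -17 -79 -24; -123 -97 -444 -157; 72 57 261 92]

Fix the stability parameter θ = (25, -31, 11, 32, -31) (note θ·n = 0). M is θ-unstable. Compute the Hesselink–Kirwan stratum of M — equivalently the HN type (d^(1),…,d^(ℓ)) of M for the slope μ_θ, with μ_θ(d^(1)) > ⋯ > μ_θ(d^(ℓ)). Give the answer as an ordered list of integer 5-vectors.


Interval decomposition of M: I[1,4], I[2,5], I[3,5], I[4,5], I[5,5].
HN type (ℓ=6): μ^(1)=32; μ^(2)=11; μ^(3)=4; μ^(4)=1/2; μ^(5)=-3; μ^(6)=-31

((0, 0, 0, 1, 0); (0, 0, 1, 0, 0); (0, 0, 2, 2, 2); (0, 0, 0, 1, 1); (1, 1, 0, 0, 0); (0, 1, 0, 0, 1))


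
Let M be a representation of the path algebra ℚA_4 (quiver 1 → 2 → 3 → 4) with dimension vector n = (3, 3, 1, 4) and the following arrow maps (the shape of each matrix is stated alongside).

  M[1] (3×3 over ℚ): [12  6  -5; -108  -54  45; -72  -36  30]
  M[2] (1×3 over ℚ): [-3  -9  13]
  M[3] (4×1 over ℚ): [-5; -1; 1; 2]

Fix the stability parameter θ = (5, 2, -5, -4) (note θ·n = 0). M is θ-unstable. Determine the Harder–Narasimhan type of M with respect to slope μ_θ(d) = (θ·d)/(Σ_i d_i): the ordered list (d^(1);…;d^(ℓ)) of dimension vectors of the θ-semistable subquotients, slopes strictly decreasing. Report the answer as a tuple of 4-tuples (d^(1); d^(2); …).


Barcode: M ≅ I[1,1]^2, I[1,2], I[2,2], I[2,4], I[4,4]^3. HN layers by μ_θ (5 steps, strictly decreasing):
  μ^(1)=5; μ^(2)=7/2; μ^(3)=2; μ^(4)=-7/3; μ^(5)=-4

((2, 0, 0, 0); (1, 1, 0, 0); (0, 1, 0, 0); (0, 1, 1, 1); (0, 0, 0, 3))


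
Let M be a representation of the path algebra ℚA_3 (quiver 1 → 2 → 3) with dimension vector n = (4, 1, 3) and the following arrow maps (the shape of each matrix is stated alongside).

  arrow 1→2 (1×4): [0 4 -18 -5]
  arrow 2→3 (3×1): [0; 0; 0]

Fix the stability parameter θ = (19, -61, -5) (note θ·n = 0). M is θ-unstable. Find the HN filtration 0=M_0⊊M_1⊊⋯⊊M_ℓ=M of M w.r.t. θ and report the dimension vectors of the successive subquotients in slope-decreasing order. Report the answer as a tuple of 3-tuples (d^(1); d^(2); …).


Barcode: M ≅ I[1,1]^3, I[1,2], I[3,3]^3. HN layers by μ_θ (3 steps, strictly decreasing):
  μ^(1)=19; μ^(2)=-5; μ^(3)=-21

((3, 0, 0); (0, 0, 3); (1, 1, 0))


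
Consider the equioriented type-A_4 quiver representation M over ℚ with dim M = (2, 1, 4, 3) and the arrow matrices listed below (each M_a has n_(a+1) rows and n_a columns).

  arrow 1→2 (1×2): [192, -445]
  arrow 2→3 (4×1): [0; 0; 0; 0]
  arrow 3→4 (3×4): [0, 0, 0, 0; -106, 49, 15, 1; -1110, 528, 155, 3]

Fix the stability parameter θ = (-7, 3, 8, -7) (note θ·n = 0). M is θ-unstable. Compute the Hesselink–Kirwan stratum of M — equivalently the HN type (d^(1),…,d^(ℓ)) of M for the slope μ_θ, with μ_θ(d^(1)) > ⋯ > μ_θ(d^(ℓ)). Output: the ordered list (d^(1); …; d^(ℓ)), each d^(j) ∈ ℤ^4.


Interval decomposition of M: I[1,1], I[1,2], I[3,3]^2, I[3,4]^2, I[4,4].
HN type (ℓ=4): μ^(1)=8; μ^(2)=3; μ^(3)=1/2; μ^(4)=-7

((0, 0, 2, 0); (0, 1, 0, 0); (0, 0, 2, 2); (2, 0, 0, 1))


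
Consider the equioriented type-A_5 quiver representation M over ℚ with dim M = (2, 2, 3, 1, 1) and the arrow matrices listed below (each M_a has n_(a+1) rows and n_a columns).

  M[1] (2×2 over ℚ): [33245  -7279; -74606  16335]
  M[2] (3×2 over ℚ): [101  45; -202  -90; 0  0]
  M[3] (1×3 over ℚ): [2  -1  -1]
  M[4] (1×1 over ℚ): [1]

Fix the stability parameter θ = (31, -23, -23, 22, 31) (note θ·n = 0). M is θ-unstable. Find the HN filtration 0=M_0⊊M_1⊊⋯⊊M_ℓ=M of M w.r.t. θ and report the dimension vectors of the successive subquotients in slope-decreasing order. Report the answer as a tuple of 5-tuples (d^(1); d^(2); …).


Via rank(M_{q-1}∘⋯∘M_p): M ≅ I[1,2], I[1,5], I[3,3]^2.
μ_θ-semistable layers: μ^(1)=31; μ^(2)=22; μ^(3)=4; μ^(4)=-5; μ^(5)=-23

((0, 0, 0, 0, 1); (0, 0, 0, 1, 0); (1, 1, 0, 0, 0); (1, 1, 1, 0, 0); (0, 0, 2, 0, 0))


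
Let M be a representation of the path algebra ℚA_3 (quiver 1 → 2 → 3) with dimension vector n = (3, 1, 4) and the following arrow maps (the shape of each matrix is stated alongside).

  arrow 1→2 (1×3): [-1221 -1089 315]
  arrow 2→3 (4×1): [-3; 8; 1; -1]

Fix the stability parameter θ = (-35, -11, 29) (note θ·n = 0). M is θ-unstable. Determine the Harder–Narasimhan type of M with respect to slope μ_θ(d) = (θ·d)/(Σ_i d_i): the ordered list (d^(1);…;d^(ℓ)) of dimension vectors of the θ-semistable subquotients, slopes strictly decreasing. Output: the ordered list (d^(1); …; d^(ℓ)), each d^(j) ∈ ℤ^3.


Barcode: M ≅ I[1,1]^2, I[1,3], I[3,3]^3. HN layers by μ_θ (3 steps, strictly decreasing):
  μ^(1)=29; μ^(2)=-11; μ^(3)=-35

((0, 0, 4); (0, 1, 0); (3, 0, 0))


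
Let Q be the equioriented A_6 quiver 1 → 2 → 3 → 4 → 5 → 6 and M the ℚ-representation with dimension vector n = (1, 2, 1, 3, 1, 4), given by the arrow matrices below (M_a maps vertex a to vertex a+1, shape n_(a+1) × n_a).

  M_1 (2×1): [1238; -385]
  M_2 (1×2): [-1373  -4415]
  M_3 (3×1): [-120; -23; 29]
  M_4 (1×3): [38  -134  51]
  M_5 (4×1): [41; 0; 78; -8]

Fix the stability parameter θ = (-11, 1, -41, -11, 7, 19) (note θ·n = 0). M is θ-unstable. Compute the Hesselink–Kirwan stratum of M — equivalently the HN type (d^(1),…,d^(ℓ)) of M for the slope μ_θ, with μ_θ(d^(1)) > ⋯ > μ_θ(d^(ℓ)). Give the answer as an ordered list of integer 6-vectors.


Interval decomposition of M: I[1,6], I[2,2], I[4,4]^2, I[6,6]^3.
HN type (ℓ=5): μ^(1)=19; μ^(2)=7; μ^(3)=1; μ^(4)=-11; μ^(5)=-17

((0, 0, 0, 0, 0, 4); (0, 0, 0, 0, 1, 0); (0, 1, 0, 0, 0, 0); (0, 0, 0, 3, 0, 0); (1, 1, 1, 0, 0, 0))


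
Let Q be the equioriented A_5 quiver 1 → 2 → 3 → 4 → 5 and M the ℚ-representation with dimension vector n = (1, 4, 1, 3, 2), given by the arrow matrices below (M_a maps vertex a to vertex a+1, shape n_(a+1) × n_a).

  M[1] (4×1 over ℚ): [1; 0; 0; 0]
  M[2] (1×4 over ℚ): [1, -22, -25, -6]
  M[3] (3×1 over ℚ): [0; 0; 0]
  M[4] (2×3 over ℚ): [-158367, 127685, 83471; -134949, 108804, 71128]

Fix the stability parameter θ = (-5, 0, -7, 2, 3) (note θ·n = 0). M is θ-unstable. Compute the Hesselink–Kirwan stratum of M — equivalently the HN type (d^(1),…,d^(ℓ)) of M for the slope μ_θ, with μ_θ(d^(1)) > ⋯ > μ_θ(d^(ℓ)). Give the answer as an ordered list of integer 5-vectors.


Barcode: M ≅ I[1,3], I[2,2]^3, I[4,4], I[4,5]^2. HN layers by μ_θ (5 steps, strictly decreasing):
  μ^(1)=3; μ^(2)=2; μ^(3)=0; μ^(4)=-7/2; μ^(5)=-5

((0, 0, 0, 0, 2); (0, 0, 0, 3, 0); (0, 3, 0, 0, 0); (0, 1, 1, 0, 0); (1, 0, 0, 0, 0))


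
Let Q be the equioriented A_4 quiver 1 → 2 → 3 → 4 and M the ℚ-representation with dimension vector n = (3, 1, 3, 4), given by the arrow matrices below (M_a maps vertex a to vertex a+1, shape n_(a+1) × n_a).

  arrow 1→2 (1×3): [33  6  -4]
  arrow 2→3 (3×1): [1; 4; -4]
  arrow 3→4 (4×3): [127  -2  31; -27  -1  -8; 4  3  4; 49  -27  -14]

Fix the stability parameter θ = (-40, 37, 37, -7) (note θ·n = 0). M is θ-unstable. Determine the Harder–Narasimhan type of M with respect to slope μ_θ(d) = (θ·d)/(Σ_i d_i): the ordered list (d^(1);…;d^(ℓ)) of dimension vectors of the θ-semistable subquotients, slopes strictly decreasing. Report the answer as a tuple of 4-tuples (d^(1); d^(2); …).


Interval decomposition of M: I[1,1]^2, I[1,4], I[3,4]^2, I[4,4].
HN type (ℓ=4): μ^(1)=67/3; μ^(2)=15; μ^(3)=-7; μ^(4)=-40

((0, 1, 1, 1); (0, 0, 2, 2); (0, 0, 0, 1); (3, 0, 0, 0))


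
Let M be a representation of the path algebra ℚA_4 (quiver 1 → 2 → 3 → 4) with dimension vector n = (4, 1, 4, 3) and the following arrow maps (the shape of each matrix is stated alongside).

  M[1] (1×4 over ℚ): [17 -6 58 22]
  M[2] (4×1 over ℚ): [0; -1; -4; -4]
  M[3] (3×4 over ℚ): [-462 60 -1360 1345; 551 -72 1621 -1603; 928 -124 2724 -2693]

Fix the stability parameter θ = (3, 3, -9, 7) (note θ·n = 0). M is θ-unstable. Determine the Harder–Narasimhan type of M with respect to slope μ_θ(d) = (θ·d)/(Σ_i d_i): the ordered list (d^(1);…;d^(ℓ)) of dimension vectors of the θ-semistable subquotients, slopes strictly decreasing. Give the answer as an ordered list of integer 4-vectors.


Barcode: M ≅ I[1,1]^3, I[1,3], I[3,4]^3. HN layers by μ_θ (4 steps, strictly decreasing):
  μ^(1)=7; μ^(2)=3; μ^(3)=-1; μ^(4)=-9

((0, 0, 0, 3); (3, 0, 0, 0); (1, 1, 1, 0); (0, 0, 3, 0))


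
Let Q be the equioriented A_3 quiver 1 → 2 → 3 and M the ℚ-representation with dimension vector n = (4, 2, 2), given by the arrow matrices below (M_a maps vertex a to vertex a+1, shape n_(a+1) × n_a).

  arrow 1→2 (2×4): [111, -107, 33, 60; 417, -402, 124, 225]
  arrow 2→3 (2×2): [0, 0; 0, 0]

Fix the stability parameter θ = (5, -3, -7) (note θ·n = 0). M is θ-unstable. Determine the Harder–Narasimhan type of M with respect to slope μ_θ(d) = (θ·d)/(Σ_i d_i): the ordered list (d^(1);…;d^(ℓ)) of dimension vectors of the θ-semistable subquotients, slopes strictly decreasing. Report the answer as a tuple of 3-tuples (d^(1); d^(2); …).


Interval decomposition of M: I[1,1]^2, I[1,2]^2, I[3,3]^2.
HN type (ℓ=3): μ^(1)=5; μ^(2)=1; μ^(3)=-7

((2, 0, 0); (2, 2, 0); (0, 0, 2))


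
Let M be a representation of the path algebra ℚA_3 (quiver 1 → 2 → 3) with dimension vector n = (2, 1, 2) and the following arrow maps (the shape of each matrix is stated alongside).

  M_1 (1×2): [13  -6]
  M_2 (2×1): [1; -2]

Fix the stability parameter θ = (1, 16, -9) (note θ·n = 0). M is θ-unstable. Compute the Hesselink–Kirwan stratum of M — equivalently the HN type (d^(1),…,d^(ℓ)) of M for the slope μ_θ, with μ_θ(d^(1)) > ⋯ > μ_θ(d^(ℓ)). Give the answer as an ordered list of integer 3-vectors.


Barcode: M ≅ I[1,1], I[1,3], I[3,3]. HN layers by μ_θ (3 steps, strictly decreasing):
  μ^(1)=7/2; μ^(2)=1; μ^(3)=-9

((0, 1, 1); (2, 0, 0); (0, 0, 1))


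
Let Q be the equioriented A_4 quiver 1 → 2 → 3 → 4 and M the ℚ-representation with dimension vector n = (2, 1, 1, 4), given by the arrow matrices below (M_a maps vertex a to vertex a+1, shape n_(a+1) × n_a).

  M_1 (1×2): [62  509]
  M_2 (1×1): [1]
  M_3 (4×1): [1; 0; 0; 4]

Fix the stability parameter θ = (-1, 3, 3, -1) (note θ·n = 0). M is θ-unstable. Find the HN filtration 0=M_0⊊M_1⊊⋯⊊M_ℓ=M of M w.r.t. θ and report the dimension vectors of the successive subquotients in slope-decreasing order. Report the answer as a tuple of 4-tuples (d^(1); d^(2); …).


Via rank(M_{q-1}∘⋯∘M_p): M ≅ I[1,1], I[1,4], I[4,4]^3.
μ_θ-semistable layers: μ^(1)=5/3; μ^(2)=-1

((0, 1, 1, 1); (2, 0, 0, 3))


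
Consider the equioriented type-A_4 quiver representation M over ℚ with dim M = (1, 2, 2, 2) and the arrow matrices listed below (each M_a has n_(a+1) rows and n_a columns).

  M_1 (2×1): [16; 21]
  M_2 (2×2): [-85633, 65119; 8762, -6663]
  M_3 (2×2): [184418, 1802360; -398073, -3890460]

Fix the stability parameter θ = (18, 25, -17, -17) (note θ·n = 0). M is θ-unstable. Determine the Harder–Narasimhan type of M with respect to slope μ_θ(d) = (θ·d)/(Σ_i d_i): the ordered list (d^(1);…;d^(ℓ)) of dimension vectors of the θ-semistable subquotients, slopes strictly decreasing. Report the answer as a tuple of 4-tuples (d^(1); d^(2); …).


Barcode: M ≅ I[1,4], I[2,3], I[4,4]. HN layers by μ_θ (3 steps, strictly decreasing):
  μ^(1)=4; μ^(2)=9/4; μ^(3)=-17

((0, 1, 1, 0); (1, 1, 1, 1); (0, 0, 0, 1))


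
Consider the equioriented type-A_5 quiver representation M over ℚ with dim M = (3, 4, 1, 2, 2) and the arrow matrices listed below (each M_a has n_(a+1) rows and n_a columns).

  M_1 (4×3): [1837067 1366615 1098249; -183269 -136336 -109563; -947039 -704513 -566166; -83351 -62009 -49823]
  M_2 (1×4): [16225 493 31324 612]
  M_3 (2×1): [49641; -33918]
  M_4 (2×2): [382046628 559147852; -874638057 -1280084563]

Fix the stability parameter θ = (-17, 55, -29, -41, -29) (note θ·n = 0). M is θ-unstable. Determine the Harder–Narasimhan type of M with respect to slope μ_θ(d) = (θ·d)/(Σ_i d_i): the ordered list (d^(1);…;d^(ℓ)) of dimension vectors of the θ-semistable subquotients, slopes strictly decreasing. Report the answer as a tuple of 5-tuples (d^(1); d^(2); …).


Interval decomposition of M: I[1,2]^2, I[1,5], I[2,2], I[4,4], I[5,5].
HN type (ℓ=5): μ^(1)=55; μ^(2)=-11; μ^(3)=-17; μ^(4)=-29; μ^(5)=-41

((0, 3, 0, 0, 0); (0, 1, 1, 1, 1); (3, 0, 0, 0, 0); (0, 0, 0, 0, 1); (0, 0, 0, 1, 0))


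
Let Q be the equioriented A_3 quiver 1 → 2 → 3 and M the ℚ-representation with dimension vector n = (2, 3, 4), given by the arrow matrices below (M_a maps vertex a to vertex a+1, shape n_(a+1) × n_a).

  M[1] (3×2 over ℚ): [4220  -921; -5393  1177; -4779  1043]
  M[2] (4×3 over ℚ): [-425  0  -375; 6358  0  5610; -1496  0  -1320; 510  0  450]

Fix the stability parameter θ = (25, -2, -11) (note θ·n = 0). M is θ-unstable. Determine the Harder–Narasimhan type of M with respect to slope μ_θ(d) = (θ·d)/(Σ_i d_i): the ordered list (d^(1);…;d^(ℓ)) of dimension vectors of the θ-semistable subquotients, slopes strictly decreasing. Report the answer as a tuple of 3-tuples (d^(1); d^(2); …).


Interval decomposition of M: I[1,2], I[1,3], I[2,2], I[3,3]^3.
HN type (ℓ=4): μ^(1)=23/2; μ^(2)=4; μ^(3)=-2; μ^(4)=-11

((1, 1, 0); (1, 1, 1); (0, 1, 0); (0, 0, 3))


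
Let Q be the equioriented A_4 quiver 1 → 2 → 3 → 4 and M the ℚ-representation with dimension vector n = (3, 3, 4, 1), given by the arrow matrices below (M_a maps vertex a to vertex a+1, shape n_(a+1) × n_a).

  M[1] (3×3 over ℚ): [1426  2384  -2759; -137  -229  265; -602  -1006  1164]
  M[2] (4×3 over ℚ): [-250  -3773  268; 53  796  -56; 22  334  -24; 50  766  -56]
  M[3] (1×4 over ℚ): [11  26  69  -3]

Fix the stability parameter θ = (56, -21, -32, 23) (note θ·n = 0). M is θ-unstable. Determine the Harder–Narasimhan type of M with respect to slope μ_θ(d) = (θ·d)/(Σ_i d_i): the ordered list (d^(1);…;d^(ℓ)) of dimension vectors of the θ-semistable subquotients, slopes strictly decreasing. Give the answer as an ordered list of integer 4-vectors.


Via rank(M_{q-1}∘⋯∘M_p): M ≅ I[1,1], I[1,3], I[1,4], I[2,2], I[3,3]^2.
μ_θ-semistable layers: μ^(1)=56; μ^(2)=23; μ^(3)=1; μ^(4)=-21; μ^(5)=-32

((1, 0, 0, 0); (0, 0, 0, 1); (2, 2, 2, 0); (0, 1, 0, 0); (0, 0, 2, 0))


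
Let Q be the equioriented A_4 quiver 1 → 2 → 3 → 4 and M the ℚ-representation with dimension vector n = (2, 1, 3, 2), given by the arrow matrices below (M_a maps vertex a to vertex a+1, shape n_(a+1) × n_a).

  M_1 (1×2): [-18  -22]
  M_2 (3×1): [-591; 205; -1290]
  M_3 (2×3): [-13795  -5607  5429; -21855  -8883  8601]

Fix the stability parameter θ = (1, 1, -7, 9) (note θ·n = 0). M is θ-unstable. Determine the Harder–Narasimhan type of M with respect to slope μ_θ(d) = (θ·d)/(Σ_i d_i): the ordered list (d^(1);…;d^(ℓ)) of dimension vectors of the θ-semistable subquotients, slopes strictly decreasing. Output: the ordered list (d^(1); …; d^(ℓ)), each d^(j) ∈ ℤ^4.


Via rank(M_{q-1}∘⋯∘M_p): M ≅ I[1,1], I[1,3], I[3,3], I[3,4], I[4,4].
μ_θ-semistable layers: μ^(1)=9; μ^(2)=1; μ^(3)=-5/3; μ^(4)=-7

((0, 0, 0, 2); (1, 0, 0, 0); (1, 1, 1, 0); (0, 0, 2, 0))


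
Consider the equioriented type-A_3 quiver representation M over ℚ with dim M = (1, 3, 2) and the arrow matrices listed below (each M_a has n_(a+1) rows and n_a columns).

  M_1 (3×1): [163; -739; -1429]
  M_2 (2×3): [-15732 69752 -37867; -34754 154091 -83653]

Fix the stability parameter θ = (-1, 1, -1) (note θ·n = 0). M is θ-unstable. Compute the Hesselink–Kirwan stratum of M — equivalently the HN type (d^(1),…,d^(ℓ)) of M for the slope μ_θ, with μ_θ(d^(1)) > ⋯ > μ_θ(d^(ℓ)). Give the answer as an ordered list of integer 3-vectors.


Via rank(M_{q-1}∘⋯∘M_p): M ≅ I[1,3], I[2,2], I[2,3].
μ_θ-semistable layers: μ^(1)=1; μ^(2)=0; μ^(3)=-1

((0, 1, 0); (0, 2, 2); (1, 0, 0))


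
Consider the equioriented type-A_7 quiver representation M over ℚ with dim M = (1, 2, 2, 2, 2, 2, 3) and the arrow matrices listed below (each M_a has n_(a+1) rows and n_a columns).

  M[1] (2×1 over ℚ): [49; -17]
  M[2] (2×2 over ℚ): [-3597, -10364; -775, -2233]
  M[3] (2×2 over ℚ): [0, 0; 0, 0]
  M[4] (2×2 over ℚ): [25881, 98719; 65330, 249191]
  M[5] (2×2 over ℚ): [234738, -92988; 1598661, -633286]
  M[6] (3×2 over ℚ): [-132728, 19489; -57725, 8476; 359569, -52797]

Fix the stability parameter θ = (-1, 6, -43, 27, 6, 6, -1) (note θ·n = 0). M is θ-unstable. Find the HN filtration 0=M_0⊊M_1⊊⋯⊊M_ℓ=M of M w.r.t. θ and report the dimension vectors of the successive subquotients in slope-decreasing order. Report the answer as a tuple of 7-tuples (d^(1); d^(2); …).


Barcode: M ≅ I[1,3], I[2,3], I[4,5], I[4,7], I[6,7], I[7,7]. HN layers by μ_θ (6 steps, strictly decreasing):
  μ^(1)=33/2; μ^(2)=19/2; μ^(3)=5/2; μ^(4)=-1; μ^(5)=-38/3; μ^(6)=-37/2

((0, 0, 0, 1, 1, 0, 0); (0, 0, 0, 1, 1, 1, 1); (0, 0, 0, 0, 0, 1, 1); (0, 0, 0, 0, 0, 0, 1); (1, 1, 1, 0, 0, 0, 0); (0, 1, 1, 0, 0, 0, 0))


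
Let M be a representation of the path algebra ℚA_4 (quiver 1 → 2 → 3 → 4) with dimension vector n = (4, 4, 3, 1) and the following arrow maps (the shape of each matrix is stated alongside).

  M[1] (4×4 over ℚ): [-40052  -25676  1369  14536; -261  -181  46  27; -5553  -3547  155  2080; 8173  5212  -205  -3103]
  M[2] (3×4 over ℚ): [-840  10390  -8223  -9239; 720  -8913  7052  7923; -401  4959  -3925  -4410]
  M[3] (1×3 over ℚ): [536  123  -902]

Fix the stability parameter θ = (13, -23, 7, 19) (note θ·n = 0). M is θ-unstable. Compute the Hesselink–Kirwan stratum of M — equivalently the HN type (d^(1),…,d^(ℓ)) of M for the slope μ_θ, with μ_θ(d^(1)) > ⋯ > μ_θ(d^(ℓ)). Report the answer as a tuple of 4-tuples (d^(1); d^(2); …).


Via rank(M_{q-1}∘⋯∘M_p): M ≅ I[1,2], I[1,3]^2, I[1,4].
μ_θ-semistable layers: μ^(1)=19; μ^(2)=7; μ^(3)=-5

((0, 0, 0, 1); (0, 0, 3, 0); (4, 4, 0, 0))


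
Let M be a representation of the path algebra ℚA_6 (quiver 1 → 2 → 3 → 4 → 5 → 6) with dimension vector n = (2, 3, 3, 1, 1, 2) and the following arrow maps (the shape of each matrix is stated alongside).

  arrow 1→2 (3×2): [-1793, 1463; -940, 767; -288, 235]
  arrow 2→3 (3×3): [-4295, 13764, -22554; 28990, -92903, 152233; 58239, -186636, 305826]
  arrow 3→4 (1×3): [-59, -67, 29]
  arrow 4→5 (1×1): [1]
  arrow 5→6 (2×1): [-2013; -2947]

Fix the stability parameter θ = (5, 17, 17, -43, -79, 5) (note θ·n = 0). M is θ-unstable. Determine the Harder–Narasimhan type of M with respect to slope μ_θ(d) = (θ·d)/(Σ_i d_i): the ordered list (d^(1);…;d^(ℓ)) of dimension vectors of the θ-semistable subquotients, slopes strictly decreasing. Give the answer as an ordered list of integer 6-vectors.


Interval decomposition of M: I[1,3], I[1,6], I[2,2], I[3,3], I[6,6].
HN type (ℓ=3): μ^(1)=17; μ^(2)=5; μ^(3)=-83/5

((0, 2, 2, 0, 0, 0); (1, 0, 0, 0, 0, 2); (1, 1, 1, 1, 1, 0))


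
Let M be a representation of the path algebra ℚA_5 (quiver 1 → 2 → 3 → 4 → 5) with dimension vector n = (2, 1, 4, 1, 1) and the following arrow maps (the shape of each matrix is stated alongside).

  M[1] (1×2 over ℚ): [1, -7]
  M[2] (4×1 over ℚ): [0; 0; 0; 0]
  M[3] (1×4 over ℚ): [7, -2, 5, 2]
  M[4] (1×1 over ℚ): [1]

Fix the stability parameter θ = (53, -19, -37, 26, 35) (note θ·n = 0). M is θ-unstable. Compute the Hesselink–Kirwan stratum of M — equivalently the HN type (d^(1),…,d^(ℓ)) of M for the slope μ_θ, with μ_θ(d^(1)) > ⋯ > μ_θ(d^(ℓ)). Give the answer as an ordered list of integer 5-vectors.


Interval decomposition of M: I[1,1], I[1,2], I[3,3]^3, I[3,5].
HN type (ℓ=5): μ^(1)=53; μ^(2)=35; μ^(3)=26; μ^(4)=17; μ^(5)=-37

((1, 0, 0, 0, 0); (0, 0, 0, 0, 1); (0, 0, 0, 1, 0); (1, 1, 0, 0, 0); (0, 0, 4, 0, 0))


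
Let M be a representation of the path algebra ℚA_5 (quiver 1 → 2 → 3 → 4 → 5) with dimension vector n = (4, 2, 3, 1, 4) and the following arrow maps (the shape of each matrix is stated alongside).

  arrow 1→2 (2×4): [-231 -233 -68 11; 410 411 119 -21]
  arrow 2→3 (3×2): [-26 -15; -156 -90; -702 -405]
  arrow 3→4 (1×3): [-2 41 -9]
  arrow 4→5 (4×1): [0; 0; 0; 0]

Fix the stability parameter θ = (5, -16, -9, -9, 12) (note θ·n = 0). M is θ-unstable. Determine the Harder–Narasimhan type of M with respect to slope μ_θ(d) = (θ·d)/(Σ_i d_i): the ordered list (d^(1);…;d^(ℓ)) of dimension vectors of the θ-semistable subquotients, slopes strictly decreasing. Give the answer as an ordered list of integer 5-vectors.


Interval decomposition of M: I[1,1]^2, I[1,2], I[1,4], I[3,3]^2, I[5,5]^4.
HN type (ℓ=5): μ^(1)=12; μ^(2)=5; μ^(3)=-11/2; μ^(4)=-29/4; μ^(5)=-9

((0, 0, 0, 0, 4); (2, 0, 0, 0, 0); (1, 1, 0, 0, 0); (1, 1, 1, 1, 0); (0, 0, 2, 0, 0))


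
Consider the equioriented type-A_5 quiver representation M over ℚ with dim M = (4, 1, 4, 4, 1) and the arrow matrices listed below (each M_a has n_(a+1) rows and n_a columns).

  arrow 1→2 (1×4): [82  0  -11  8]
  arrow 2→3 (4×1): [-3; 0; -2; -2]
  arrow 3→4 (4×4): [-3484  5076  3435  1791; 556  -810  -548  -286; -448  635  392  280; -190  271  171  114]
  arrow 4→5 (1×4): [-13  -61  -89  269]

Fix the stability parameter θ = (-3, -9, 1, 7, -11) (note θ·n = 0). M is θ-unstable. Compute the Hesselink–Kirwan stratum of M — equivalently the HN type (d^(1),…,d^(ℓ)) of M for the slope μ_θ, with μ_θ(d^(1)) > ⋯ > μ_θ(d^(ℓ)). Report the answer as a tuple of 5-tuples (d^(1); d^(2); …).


Interval decomposition of M: I[1,1]^3, I[1,3], I[3,4]^2, I[3,5], I[4,4].
HN type (ℓ=5): μ^(1)=7; μ^(2)=1; μ^(3)=-1; μ^(4)=-3; μ^(5)=-6

((0, 0, 0, 3, 0); (0, 0, 3, 0, 0); (0, 0, 1, 1, 1); (3, 0, 0, 0, 0); (1, 1, 0, 0, 0))


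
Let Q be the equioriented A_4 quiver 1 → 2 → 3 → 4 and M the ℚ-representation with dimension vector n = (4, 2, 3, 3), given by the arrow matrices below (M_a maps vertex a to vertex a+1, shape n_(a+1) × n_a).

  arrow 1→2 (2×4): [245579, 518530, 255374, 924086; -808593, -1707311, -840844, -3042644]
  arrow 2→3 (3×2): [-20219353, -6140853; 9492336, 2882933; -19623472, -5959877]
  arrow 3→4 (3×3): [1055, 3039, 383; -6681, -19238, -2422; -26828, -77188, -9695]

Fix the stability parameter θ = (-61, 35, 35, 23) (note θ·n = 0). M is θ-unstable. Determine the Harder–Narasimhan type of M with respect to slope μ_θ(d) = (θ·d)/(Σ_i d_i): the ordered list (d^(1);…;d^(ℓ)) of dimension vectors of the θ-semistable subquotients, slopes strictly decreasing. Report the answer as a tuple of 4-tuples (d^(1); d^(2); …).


Barcode: M ≅ I[1,1]^2, I[1,4]^2, I[3,4]. HN layers by μ_θ (3 steps, strictly decreasing):
  μ^(1)=31; μ^(2)=29; μ^(3)=-61

((0, 2, 2, 2); (0, 0, 1, 1); (4, 0, 0, 0))


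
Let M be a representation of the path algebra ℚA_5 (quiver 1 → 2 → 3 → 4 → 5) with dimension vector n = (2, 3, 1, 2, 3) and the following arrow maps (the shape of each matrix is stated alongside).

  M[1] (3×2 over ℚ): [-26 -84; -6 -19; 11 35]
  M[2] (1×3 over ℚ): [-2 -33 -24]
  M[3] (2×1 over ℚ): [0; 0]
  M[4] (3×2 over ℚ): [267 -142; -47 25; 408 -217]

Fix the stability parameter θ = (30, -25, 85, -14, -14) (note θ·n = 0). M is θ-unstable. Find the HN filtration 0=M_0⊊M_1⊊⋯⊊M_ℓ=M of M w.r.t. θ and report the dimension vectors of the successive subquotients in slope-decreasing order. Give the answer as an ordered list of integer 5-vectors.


Interval decomposition of M: I[1,2], I[1,3], I[2,2], I[4,5]^2, I[5,5].
HN type (ℓ=4): μ^(1)=85; μ^(2)=5/2; μ^(3)=-14; μ^(4)=-25

((0, 0, 1, 0, 0); (2, 2, 0, 0, 0); (0, 0, 0, 2, 3); (0, 1, 0, 0, 0))


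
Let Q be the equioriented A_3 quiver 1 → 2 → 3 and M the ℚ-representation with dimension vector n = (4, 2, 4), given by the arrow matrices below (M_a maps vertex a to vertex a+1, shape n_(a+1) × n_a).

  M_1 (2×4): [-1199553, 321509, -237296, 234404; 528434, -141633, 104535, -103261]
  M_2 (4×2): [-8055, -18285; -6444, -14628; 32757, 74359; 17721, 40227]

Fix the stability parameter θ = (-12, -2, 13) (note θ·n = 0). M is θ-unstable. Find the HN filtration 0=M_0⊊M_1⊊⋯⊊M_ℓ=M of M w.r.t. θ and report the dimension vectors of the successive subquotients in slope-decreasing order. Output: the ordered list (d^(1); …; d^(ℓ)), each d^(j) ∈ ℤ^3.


Via rank(M_{q-1}∘⋯∘M_p): M ≅ I[1,1]^2, I[1,2], I[1,3], I[3,3]^3.
μ_θ-semistable layers: μ^(1)=13; μ^(2)=-2; μ^(3)=-12

((0, 0, 4); (0, 2, 0); (4, 0, 0))


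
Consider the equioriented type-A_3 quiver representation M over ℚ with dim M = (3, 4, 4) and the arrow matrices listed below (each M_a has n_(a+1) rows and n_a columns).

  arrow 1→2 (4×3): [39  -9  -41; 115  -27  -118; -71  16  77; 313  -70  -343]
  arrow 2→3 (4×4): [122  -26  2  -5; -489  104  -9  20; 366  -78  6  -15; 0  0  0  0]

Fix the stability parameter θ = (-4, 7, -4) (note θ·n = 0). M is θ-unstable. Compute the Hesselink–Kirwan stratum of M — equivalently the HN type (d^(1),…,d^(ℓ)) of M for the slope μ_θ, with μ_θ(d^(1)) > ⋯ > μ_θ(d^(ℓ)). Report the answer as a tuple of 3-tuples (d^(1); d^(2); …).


Via rank(M_{q-1}∘⋯∘M_p): M ≅ I[1,2], I[1,3]^2, I[2,2], I[3,3]^2.
μ_θ-semistable layers: μ^(1)=7; μ^(2)=3/2; μ^(3)=-4

((0, 2, 0); (0, 2, 2); (3, 0, 2))


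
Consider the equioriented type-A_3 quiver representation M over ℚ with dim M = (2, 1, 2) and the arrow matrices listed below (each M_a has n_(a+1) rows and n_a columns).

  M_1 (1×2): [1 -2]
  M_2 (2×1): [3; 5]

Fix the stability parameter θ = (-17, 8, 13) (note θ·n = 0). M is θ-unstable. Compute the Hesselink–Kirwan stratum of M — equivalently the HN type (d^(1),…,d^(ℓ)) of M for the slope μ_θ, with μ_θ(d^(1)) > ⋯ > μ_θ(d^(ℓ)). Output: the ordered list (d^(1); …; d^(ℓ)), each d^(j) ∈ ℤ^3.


Barcode: M ≅ I[1,1], I[1,3], I[3,3]. HN layers by μ_θ (3 steps, strictly decreasing):
  μ^(1)=13; μ^(2)=8; μ^(3)=-17

((0, 0, 2); (0, 1, 0); (2, 0, 0))


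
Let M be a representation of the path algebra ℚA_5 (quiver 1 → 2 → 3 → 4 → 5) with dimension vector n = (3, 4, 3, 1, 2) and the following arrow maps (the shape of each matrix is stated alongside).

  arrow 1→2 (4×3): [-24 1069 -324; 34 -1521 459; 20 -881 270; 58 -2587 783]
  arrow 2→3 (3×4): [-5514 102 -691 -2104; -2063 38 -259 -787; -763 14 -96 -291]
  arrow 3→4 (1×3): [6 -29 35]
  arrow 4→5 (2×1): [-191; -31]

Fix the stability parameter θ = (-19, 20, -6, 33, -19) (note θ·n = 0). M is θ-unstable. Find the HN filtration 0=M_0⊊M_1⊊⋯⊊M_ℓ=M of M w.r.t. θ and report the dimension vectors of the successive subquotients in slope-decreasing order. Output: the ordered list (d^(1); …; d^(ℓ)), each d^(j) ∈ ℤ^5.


Interval decomposition of M: I[1,1], I[1,3], I[1,5], I[2,2], I[2,3], I[5,5].
HN type (ℓ=3): μ^(1)=20; μ^(2)=7; μ^(3)=-19

((0, 1, 0, 0, 0); (0, 3, 3, 1, 1); (3, 0, 0, 0, 1))


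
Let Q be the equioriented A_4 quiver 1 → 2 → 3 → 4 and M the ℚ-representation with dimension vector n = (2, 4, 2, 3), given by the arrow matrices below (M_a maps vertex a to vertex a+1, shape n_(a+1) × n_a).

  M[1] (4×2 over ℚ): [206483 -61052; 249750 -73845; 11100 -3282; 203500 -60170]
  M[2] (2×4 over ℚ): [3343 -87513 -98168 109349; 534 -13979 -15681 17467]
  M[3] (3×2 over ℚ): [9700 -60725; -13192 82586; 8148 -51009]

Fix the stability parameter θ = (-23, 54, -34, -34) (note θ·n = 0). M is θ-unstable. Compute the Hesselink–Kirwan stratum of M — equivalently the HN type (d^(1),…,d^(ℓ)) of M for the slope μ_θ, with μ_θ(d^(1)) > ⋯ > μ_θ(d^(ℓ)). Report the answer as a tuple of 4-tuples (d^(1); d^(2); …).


Interval decomposition of M: I[1,3], I[1,4], I[2,2]^2, I[4,4]^2.
HN type (ℓ=5): μ^(1)=54; μ^(2)=10; μ^(3)=-14/3; μ^(4)=-23; μ^(5)=-34

((0, 2, 0, 0); (0, 1, 1, 0); (0, 1, 1, 1); (2, 0, 0, 0); (0, 0, 0, 2))


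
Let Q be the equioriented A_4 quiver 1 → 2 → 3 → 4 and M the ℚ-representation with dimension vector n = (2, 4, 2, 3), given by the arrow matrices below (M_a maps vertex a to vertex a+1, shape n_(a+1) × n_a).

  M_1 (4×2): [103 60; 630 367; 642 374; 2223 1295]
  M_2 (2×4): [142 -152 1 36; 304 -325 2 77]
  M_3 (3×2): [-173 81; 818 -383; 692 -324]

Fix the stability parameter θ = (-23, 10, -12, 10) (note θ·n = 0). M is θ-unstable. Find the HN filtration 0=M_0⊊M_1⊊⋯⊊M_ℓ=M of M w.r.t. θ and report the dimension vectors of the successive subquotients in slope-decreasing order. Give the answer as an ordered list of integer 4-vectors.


Interval decomposition of M: I[1,4]^2, I[2,2]^2, I[4,4].
HN type (ℓ=3): μ^(1)=10; μ^(2)=-1; μ^(3)=-23

((0, 2, 0, 3); (0, 2, 2, 0); (2, 0, 0, 0))


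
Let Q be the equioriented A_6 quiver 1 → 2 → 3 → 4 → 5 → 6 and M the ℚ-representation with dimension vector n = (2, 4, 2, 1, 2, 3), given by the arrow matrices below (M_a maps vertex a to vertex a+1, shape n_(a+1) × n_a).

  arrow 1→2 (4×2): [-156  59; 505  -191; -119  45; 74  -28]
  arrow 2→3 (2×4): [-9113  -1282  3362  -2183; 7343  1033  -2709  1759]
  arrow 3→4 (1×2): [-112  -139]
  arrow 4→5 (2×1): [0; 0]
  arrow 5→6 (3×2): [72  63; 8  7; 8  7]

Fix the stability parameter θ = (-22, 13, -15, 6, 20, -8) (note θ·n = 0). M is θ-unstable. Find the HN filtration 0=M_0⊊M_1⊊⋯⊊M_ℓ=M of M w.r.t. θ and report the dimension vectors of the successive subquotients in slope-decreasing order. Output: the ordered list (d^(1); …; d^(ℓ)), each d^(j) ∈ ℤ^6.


Barcode: M ≅ I[1,2], I[1,4], I[2,2], I[2,3], I[5,5], I[5,6], I[6,6]^2. HN layers by μ_θ (6 steps, strictly decreasing):
  μ^(1)=20; μ^(2)=13; μ^(3)=6; μ^(4)=-1; μ^(5)=-8; μ^(6)=-22

((0, 0, 0, 0, 1, 0); (0, 2, 0, 0, 0, 0); (0, 0, 0, 1, 1, 1); (0, 2, 2, 0, 0, 0); (0, 0, 0, 0, 0, 2); (2, 0, 0, 0, 0, 0))


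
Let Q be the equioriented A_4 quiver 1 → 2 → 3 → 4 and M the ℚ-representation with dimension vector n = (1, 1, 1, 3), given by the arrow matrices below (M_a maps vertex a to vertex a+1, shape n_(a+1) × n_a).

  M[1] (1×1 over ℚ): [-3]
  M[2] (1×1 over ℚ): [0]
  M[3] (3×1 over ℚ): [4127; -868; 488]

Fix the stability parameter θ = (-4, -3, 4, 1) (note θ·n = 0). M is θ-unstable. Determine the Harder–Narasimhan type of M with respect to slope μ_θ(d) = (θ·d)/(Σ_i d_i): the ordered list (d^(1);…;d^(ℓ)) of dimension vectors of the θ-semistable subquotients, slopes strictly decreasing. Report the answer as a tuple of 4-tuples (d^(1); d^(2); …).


Barcode: M ≅ I[1,2], I[3,4], I[4,4]^2. HN layers by μ_θ (4 steps, strictly decreasing):
  μ^(1)=5/2; μ^(2)=1; μ^(3)=-3; μ^(4)=-4

((0, 0, 1, 1); (0, 0, 0, 2); (0, 1, 0, 0); (1, 0, 0, 0))


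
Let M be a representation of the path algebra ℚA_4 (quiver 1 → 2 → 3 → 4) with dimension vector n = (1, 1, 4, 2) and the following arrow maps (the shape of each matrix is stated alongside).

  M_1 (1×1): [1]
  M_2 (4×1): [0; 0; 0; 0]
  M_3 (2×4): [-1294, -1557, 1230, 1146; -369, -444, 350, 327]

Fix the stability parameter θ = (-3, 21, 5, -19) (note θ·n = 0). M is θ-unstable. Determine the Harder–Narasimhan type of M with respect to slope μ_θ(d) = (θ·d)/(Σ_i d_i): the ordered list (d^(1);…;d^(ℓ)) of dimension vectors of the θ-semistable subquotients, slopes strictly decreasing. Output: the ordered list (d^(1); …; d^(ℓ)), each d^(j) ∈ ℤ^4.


Barcode: M ≅ I[1,2], I[3,3]^2, I[3,4]^2. HN layers by μ_θ (4 steps, strictly decreasing):
  μ^(1)=21; μ^(2)=5; μ^(3)=-3; μ^(4)=-7

((0, 1, 0, 0); (0, 0, 2, 0); (1, 0, 0, 0); (0, 0, 2, 2))


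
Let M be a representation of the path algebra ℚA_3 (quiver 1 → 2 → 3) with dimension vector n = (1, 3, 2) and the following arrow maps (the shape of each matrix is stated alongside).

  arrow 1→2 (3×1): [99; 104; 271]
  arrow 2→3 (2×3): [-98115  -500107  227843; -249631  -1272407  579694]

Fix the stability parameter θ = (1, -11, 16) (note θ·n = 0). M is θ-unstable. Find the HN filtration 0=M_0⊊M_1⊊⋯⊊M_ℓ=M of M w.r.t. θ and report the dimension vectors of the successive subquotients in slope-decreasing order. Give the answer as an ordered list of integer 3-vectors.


Via rank(M_{q-1}∘⋯∘M_p): M ≅ I[1,3], I[2,2], I[2,3].
μ_θ-semistable layers: μ^(1)=16; μ^(2)=-5; μ^(3)=-11

((0, 0, 2); (1, 1, 0); (0, 2, 0))


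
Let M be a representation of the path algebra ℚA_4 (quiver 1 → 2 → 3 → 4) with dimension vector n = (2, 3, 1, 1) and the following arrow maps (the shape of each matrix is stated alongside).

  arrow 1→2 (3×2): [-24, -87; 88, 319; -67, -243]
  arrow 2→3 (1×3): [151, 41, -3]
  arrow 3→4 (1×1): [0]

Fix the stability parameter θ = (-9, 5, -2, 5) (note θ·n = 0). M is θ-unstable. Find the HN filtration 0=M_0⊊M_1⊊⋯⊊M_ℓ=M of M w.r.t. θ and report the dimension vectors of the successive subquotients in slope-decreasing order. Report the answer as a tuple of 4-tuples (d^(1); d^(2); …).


Interval decomposition of M: I[1,2], I[1,3], I[2,2], I[4,4].
HN type (ℓ=3): μ^(1)=5; μ^(2)=3/2; μ^(3)=-9

((0, 2, 0, 1); (0, 1, 1, 0); (2, 0, 0, 0))


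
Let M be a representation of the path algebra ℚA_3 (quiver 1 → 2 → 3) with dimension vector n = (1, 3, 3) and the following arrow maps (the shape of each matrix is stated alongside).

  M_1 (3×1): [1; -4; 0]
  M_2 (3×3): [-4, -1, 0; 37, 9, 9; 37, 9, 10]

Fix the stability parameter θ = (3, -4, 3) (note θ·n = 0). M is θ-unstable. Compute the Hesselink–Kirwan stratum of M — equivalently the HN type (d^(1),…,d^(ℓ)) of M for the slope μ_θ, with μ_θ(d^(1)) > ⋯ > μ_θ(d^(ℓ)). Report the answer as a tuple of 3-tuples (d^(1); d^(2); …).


Interval decomposition of M: I[1,3], I[2,3]^2.
HN type (ℓ=3): μ^(1)=3; μ^(2)=-1/2; μ^(3)=-4

((0, 0, 3); (1, 1, 0); (0, 2, 0))


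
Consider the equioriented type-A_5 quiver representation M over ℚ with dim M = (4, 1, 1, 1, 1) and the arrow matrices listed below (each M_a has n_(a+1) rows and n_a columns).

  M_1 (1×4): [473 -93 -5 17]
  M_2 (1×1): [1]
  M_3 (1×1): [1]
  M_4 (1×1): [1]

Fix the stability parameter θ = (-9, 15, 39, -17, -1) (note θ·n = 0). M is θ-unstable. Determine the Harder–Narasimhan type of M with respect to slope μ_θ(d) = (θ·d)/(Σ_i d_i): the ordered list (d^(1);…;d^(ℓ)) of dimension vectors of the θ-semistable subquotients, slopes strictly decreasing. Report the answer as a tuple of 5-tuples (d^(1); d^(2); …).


Barcode: M ≅ I[1,1]^3, I[1,5]. HN layers by μ_θ (2 steps, strictly decreasing):
  μ^(1)=9; μ^(2)=-9

((0, 1, 1, 1, 1); (4, 0, 0, 0, 0))


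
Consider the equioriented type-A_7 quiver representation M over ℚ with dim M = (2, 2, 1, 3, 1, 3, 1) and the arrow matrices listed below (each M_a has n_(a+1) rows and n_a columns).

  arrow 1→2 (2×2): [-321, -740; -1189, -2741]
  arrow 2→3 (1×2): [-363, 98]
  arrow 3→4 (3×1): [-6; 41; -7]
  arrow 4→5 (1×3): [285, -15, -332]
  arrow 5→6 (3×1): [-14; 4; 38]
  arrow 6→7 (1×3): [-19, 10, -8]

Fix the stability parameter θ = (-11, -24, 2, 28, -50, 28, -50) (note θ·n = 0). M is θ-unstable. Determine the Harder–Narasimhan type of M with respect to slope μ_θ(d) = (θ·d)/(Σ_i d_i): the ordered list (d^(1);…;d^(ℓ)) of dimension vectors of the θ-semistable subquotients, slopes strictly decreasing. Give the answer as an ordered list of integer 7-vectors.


Interval decomposition of M: I[1,2], I[1,7], I[4,4]^2, I[6,6]^2.
HN type (ℓ=3): μ^(1)=28; μ^(2)=-42/5; μ^(3)=-35/2

((0, 0, 0, 2, 0, 2, 0); (0, 0, 1, 1, 1, 1, 1); (2, 2, 0, 0, 0, 0, 0))


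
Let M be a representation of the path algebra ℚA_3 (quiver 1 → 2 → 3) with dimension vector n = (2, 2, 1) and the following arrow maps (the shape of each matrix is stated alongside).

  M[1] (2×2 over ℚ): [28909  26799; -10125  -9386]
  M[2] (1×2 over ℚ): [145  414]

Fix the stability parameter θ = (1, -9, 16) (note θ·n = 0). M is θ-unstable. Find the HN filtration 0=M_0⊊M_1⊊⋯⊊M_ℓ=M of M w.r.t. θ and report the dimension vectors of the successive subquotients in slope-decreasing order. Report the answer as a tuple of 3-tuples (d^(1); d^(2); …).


Via rank(M_{q-1}∘⋯∘M_p): M ≅ I[1,2], I[1,3].
μ_θ-semistable layers: μ^(1)=16; μ^(2)=-4

((0, 0, 1); (2, 2, 0))


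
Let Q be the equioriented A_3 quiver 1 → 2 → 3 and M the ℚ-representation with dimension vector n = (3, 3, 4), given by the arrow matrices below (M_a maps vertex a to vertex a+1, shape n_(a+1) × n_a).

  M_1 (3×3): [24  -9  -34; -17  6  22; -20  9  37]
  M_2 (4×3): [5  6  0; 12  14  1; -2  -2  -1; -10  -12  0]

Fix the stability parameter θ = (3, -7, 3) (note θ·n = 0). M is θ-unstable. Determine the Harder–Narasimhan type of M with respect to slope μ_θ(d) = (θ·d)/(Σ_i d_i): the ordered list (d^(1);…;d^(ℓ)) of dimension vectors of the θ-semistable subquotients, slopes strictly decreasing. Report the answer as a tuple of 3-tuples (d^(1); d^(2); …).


Via rank(M_{q-1}∘⋯∘M_p): M ≅ I[1,2], I[1,3]^2, I[3,3]^2.
μ_θ-semistable layers: μ^(1)=3; μ^(2)=-2

((0, 0, 4); (3, 3, 0))


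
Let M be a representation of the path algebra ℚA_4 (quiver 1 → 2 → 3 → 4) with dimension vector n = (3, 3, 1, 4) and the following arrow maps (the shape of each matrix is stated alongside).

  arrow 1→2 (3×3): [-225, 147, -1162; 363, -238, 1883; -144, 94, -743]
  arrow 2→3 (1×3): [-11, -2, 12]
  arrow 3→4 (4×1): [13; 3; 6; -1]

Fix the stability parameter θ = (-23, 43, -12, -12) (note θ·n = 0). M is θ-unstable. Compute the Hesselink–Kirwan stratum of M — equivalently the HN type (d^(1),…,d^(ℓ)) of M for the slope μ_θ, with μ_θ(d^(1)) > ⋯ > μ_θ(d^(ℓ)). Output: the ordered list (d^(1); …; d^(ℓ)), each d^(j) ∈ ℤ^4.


Via rank(M_{q-1}∘⋯∘M_p): M ≅ I[1,2]^2, I[1,4], I[4,4]^3.
μ_θ-semistable layers: μ^(1)=43; μ^(2)=19/3; μ^(3)=-12; μ^(4)=-23

((0, 2, 0, 0); (0, 1, 1, 1); (0, 0, 0, 3); (3, 0, 0, 0))
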